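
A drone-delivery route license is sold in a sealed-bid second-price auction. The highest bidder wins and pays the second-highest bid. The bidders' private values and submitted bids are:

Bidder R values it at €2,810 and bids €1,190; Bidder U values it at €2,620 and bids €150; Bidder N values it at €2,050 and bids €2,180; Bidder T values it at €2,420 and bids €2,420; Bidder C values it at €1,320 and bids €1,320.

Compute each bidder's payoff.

Sorted high to low: Bidder T €2,420, then Bidder N €2,180, then Bidder C €1,320, then Bidder R €1,190, then Bidder U €150.
Bidder T has the top bid and wins; the price is the second-highest bid, €2,180.
Bidder T's payoff = €2,420 − €2,180 = €240. All other bidders lose, so their payoff is 0.

Payoffs: Bidder R €0, Bidder U €0, Bidder N €0, Bidder T €240, Bidder C €0.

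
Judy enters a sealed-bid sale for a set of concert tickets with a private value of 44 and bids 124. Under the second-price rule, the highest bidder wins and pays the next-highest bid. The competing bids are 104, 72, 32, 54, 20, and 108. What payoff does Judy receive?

Payoff = -64.

Highest competing bid: 108.
Judy's bid 124 is the highest overall, so Judy wins and pays the second-highest bid, 108.
Payoff = value − price = 44 − 108 = -64.
Overbidding won the item at a price above value — truthful bidding would have avoided this loss.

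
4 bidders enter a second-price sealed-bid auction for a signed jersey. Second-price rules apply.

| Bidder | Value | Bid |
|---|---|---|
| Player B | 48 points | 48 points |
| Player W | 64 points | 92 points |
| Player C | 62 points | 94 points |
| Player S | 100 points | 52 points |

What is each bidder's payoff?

Bids in descending order: Player C 94 points, then Player W 92 points, then Player S 52 points, then Player B 48 points.
Player C has the top bid and wins; the price is the second-highest bid, 92 points.
Player C's payoff = 62 points − 92 points = -30 points. All other bidders lose, so their payoff is 0.

Payoffs: Player B 0 points, Player W 0 points, Player C -30 points, Player S 0 points.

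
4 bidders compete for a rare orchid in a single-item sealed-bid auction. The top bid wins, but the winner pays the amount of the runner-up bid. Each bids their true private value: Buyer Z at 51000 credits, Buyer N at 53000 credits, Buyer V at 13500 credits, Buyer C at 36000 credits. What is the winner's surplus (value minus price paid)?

Surplus = 2000 credits.

Bids in descending order: Buyer N 53000 credits > Buyer Z 51000 credits > Buyer C 36000 credits > Buyer V 13500 credits.
Buyer N wins with the top bid and pays the second-highest, 51000 credits.
Surplus = 53000 credits − 51000 credits = 2000 credits.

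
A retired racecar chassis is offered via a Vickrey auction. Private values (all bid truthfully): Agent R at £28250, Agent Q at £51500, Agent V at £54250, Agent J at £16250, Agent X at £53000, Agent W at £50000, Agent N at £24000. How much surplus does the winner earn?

Sorted high to low: Agent V £54250 > Agent X £53000 > Agent Q £51500 > Agent W £50000 > Agent R £28250 > Agent N £24000 > Agent J £16250.
Agent V wins with the top bid and pays the second-highest, £53000.
Surplus = £54250 − £53000 = £1250.

Surplus = £1250.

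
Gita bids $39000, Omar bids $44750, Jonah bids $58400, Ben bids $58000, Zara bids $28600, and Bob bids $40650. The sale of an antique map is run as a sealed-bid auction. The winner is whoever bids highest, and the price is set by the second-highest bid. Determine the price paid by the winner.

Price paid: $58000.

Bids in descending order: Jonah $58400 > Ben $58000 > Omar $44750 > Bob $40650 > Gita $39000 > Zara $28600.
Jonah has the highest bid, so Jonah wins.
The second-highest bid is $58000, so that is what Jonah pays.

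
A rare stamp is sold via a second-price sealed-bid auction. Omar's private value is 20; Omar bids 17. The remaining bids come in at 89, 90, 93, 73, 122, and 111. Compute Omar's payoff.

0

Highest competing bid: 122.
Omar's bid 17 is not the highest, so Omar loses, pays nothing, and earns zero payoff.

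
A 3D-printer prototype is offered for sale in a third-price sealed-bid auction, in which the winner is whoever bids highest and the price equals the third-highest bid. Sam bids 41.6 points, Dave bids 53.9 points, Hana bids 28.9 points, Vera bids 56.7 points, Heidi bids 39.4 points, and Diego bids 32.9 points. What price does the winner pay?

Ordered from highest: Vera 56.7 points > Dave 53.9 points > Sam 41.6 points > Heidi 39.4 points > Diego 32.9 points > Hana 28.9 points.
Vera is the highest bidder, so Vera wins.
Under the third-price rule, the price is the third-highest bid: 41.6 points.

41.6 points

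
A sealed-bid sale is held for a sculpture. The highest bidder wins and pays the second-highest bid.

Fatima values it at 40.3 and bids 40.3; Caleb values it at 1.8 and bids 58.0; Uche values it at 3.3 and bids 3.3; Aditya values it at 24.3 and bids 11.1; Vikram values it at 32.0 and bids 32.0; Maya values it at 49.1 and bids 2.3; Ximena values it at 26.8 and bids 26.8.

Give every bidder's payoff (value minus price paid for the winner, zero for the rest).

Fatima 0.0, Caleb -38.5, Uche 0.0, Aditya 0.0, Vikram 0.0, Maya 0.0, Ximena 0.0.

Sorted high to low: Caleb 58.0; Fatima 40.3; Vikram 32.0; Ximena 26.8; Aditya 11.1; Uche 3.3; Maya 2.3.
Caleb has the top bid and wins; the price is the second-highest bid, 40.3.
Caleb's payoff = 1.8 − 40.3 = -38.5. All other bidders lose, so their payoff is 0.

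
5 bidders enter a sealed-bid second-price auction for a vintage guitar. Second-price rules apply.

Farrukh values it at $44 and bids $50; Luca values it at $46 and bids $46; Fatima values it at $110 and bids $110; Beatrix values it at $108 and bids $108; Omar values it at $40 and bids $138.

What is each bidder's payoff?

Sorted high to low: Omar $138, then Fatima $110, then Beatrix $108, then Farrukh $50, then Luca $46.
Omar has the top bid and wins; the price is the second-highest bid, $110.
Omar's payoff = $40 − $110 = -$70. All other bidders lose, so their payoff is 0.

Farrukh $0, Luca $0, Fatima $0, Beatrix $0, Omar -$70.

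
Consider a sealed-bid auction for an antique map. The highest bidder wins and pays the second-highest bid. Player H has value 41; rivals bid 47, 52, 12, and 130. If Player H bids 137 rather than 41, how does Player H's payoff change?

The highest competing bid is 130.
Bidding truthfully at 41: the top bid is 130 (a rival), so Player H loses. Payoff = 0.
Bidding 137: Player H has the top bid, wins, and pays the second-highest bid 130. Payoff = 41 − 130 = -89.
Change = -89 − 0 = -89.

Payoff change: -89.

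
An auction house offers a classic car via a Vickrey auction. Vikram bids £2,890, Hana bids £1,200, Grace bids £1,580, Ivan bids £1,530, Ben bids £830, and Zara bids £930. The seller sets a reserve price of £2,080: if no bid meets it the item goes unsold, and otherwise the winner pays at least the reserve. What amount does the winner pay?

Bids in descending order: Vikram £2,890 > Grace £1,580 > Ivan £1,530 > Hana £1,200 > Zara £930 > Ben £830.
Vikram has the highest bid, so Vikram wins.
The second-highest bid is £1,580, but the reserve £2,080 is higher, so the price is the reserve.

The winner pays £2,080.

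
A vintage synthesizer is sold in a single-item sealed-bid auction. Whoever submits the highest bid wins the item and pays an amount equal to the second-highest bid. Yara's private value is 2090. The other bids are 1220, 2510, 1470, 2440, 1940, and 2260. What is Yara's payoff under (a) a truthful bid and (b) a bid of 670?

The highest competing bid is 2510.
Bidding truthfully at 2090: the top bid is 2510 (a rival), so Yara loses. Payoff = 0.
Bidding 670: the top bid is 2510 (a rival), so Yara loses. Payoff = 0.

Truthful: 0; alternative: 0.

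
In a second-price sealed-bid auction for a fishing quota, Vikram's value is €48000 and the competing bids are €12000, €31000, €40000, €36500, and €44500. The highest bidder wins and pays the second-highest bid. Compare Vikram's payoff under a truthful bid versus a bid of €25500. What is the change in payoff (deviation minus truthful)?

Payoff change: -€3500.

The highest competing bid is €44500.
Bidding truthfully at €48000: Vikram has the top bid, wins, and pays the second-highest bid €44500. Payoff = €48000 − €44500 = €3500.
Bidding €25500: the top bid is €44500 (a rival), so Vikram loses. Payoff = €0.
Change = €0 − €3500 = -€3500.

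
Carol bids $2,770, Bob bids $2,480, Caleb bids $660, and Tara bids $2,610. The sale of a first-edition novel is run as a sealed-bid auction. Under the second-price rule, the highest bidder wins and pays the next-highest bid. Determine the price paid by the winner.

$2,610

Sorted high to low: Carol $2,770, then Tara $2,610, then Bob $2,480, then Caleb $660.
Carol has the highest bid, so Carol wins.
The second-highest bid is $2,610, so that is what Carol pays.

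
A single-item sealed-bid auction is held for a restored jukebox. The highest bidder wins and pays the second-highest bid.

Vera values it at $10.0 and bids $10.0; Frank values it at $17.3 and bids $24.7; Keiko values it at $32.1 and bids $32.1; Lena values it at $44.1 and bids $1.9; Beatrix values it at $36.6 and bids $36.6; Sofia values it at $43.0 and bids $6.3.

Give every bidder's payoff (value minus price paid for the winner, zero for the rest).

Sorted high to low: Beatrix $36.6; Keiko $32.1; Frank $24.7; Vera $10.0; Sofia $6.3; Lena $1.9.
Beatrix has the top bid and wins; the price is the second-highest bid, $32.1.
Beatrix's payoff = $36.6 − $32.1 = $4.5. All other bidders lose, so their payoff is 0.

Payoffs: Vera $0.0, Frank $0.0, Keiko $0.0, Lena $0.0, Beatrix $4.5, Sofia $0.0.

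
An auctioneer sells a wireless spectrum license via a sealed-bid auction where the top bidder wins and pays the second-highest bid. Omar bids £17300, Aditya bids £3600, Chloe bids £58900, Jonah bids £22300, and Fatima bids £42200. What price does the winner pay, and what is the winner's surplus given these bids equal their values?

Ordered from highest: Chloe £58900; Fatima £42200; Jonah £22300; Omar £17300; Aditya £3600.
Chloe is the highest bidder, so Chloe wins.
Under the second-price rule, the price is the second-highest bid: £42200.
Surplus = £58900 − £42200 = £16700.

The winner pays £42200 for a surplus of £16700.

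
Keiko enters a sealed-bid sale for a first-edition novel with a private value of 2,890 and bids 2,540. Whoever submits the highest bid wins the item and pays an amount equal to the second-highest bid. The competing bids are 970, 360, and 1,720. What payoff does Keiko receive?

Keiko's payoff: 1,170.

Highest competing bid: 1,720.
Keiko's bid 2,540 is the highest overall, so Keiko wins and pays the second-highest bid, 1,720.
Payoff = value − price = 2,890 − 1,720 = 1,170.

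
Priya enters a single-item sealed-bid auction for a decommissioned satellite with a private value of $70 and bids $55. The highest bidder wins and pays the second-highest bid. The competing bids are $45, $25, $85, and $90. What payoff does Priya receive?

Highest competing bid: $90.
Priya's bid $55 is not the highest, so Priya loses, pays nothing, and earns zero payoff.

Priya's payoff: $0.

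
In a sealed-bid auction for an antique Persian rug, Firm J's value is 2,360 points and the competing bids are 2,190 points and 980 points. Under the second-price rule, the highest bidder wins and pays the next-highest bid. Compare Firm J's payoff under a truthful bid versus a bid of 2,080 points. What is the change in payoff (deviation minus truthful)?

The highest competing bid is 2,190 points.
Bidding truthfully at 2,360 points: Firm J has the top bid, wins, and pays the second-highest bid 2,190 points. Payoff = 2,360 points − 2,190 points = 170 points.
Bidding 2,080 points: the top bid is 2,190 points (a rival), so Firm J loses. Payoff = 0 points.
Change = 0 points − 170 points = -170 points.

Change in payoff: -170 points.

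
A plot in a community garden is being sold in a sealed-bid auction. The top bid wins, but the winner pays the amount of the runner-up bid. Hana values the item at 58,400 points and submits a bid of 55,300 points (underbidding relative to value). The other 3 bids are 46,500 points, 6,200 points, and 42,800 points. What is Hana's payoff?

Highest competing bid: 46,500 points.
Hana's bid 55,300 points is the highest overall, so Hana wins and pays the second-highest bid, 46,500 points.
Payoff = value − price = 58,400 points − 46,500 points = 11,900 points.

11,900 points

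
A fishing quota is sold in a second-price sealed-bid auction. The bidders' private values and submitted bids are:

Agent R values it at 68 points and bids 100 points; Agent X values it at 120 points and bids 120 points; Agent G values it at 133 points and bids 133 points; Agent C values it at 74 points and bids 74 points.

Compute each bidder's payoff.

Agent R 0 points, Agent X 0 points, Agent G 13 points, Agent C 0 points.

Ordered from highest: Agent G 133 points, then Agent X 120 points, then Agent R 100 points, then Agent C 74 points.
Agent G has the top bid and wins; the price is the second-highest bid, 120 points.
Agent G's payoff = 133 points − 120 points = 13 points. All other bidders lose, so their payoff is 0.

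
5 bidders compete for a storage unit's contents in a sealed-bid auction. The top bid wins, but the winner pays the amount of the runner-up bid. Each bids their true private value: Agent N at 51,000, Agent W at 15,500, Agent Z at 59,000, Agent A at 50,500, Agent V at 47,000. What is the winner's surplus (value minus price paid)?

Surplus = 8,000.

Sorted high to low: Agent Z 59,000, then Agent N 51,000, then Agent A 50,500, then Agent V 47,000, then Agent W 15,500.
Agent Z wins with the top bid and pays the second-highest, 51,000.
Surplus = 59,000 − 51,000 = 8,000.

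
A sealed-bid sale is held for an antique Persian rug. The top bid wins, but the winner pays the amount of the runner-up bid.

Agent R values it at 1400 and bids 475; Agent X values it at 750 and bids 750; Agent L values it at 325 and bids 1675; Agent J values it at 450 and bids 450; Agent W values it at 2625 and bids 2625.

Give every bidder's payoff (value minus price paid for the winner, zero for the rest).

Ranking the bids: Agent W 2625; Agent L 1675; Agent X 750; Agent R 475; Agent J 450.
Agent W has the top bid and wins; the price is the second-highest bid, 1675.
Agent W's payoff = 2625 − 1675 = 950. All other bidders lose, so their payoff is 0.

Agent R 0, Agent X 0, Agent L 0, Agent J 0, Agent W 950.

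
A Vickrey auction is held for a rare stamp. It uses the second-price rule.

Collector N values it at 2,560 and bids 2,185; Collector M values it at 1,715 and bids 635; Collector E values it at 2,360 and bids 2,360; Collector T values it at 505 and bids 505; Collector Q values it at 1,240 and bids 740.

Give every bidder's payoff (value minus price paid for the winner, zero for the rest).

Bids in descending order: Collector E 2,360; Collector N 2,185; Collector Q 740; Collector M 635; Collector T 505.
Collector E has the top bid and wins; the price is the second-highest bid, 2,185.
Collector E's payoff = 2,360 − 2,185 = 175. All other bidders lose, so their payoff is 0.

Payoffs: Collector N 0, Collector M 0, Collector E 175, Collector T 0, Collector Q 0.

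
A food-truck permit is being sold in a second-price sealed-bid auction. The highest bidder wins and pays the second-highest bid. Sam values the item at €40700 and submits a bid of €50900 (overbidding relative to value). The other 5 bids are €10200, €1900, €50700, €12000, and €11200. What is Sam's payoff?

Sam's payoff: -€10000.

Highest competing bid: €50700.
Sam's bid €50900 is the highest overall, so Sam wins and pays the second-highest bid, €50700.
Payoff = value − price = €40700 − €50700 = -€10000.
Overbidding won the item at a price above value — truthful bidding would have avoided this loss.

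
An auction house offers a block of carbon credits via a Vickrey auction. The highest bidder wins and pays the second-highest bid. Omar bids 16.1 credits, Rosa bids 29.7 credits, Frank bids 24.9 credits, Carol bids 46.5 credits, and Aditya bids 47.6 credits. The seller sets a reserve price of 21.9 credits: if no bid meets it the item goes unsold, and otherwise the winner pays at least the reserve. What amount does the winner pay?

Price paid: 46.5 credits.

Ordered from highest: Aditya 47.6 credits, then Carol 46.5 credits, then Rosa 29.7 credits, then Frank 24.9 credits, then Omar 16.1 credits.
Aditya has the highest bid, so Aditya wins.
The second-highest bid is 46.5 credits, which exceeds the reserve, so that sets the price.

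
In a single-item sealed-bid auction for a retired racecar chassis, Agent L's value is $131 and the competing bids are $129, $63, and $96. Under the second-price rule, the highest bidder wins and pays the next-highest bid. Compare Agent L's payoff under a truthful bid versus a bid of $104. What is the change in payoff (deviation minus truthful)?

The highest competing bid is $129.
Bidding truthfully at $131: Agent L has the top bid, wins, and pays the second-highest bid $129. Payoff = $131 − $129 = $2.
Bidding $104: the top bid is $129 (a rival), so Agent L loses. Payoff = $0.
Change = $0 − $2 = -$2.

-$2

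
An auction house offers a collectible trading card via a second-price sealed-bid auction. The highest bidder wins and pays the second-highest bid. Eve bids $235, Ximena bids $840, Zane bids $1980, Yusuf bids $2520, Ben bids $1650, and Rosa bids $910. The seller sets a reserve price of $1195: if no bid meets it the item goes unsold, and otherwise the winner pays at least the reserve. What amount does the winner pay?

$1980

Bids in descending order: Yusuf $2520, then Zane $1980, then Ben $1650, then Rosa $910, then Ximena $840, then Eve $235.
Yusuf has the highest bid, so Yusuf wins.
The second-highest bid is $1980, which exceeds the reserve, so that sets the price.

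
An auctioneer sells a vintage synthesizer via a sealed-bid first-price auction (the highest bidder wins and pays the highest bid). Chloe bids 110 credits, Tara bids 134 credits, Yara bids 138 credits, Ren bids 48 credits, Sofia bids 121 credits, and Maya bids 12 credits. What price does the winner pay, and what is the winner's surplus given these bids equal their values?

Price 138 credits; surplus 0 credits.

Bids in descending order: Yara 138 credits; Tara 134 credits; Sofia 121 credits; Chloe 110 credits; Ren 48 credits; Maya 12 credits.
Yara is the highest bidder, so Yara wins.
Under the first-price rule, the price is the highest bid: 138 credits.
Surplus = 138 credits − 138 credits = 0 credits.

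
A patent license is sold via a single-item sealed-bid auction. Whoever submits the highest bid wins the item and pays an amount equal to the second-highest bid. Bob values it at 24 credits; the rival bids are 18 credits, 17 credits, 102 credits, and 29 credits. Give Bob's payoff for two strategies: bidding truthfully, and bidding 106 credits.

The highest competing bid is 102 credits.
Bidding truthfully at 24 credits: the top bid is 102 credits (a rival), so Bob loses. Payoff = 0 credits.
Bidding 106 credits: Bob has the top bid, wins, and pays the second-highest bid 102 credits. Payoff = 24 credits − 102 credits = -78 credits.

(a) 0 credits  (b) -78 credits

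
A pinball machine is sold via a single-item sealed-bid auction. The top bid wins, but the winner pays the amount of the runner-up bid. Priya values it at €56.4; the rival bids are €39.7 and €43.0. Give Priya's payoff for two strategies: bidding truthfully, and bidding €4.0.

(a) €13.4  (b) €0.0

The highest competing bid is €43.0.
Bidding truthfully at €56.4: Priya has the top bid, wins, and pays the second-highest bid €43.0. Payoff = €56.4 − €43.0 = €13.4.
Bidding €4.0: the top bid is €43.0 (a rival), so Priya loses. Payoff = €0.0.
This is the dominant-strategy logic: truthful bidding weakly beats any alternative.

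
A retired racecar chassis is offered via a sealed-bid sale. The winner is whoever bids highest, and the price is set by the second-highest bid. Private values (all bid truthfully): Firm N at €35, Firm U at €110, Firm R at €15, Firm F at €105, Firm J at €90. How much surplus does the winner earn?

Sorted high to low: Firm U €110, then Firm F €105, then Firm J €90, then Firm N €35, then Firm R €15.
Firm U wins with the top bid and pays the second-highest, €105.
Surplus = €110 − €105 = €5.

€5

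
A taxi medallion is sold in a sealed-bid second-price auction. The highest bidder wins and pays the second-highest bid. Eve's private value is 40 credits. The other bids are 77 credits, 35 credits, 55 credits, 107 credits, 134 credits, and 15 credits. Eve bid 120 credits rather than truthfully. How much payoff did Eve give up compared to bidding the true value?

The highest competing bid is 134 credits.
Bidding truthfully at 40 credits: the top bid is 134 credits (a rival), so Eve loses. Payoff = 0 credits.
Bidding 120 credits: the top bid is 134 credits (a rival), so Eve loses. Payoff = 0 credits.
Regret = truthful payoff − actual payoff = 0 credits − 0 credits = 0 credits.

Payoff forgone: 0 credits.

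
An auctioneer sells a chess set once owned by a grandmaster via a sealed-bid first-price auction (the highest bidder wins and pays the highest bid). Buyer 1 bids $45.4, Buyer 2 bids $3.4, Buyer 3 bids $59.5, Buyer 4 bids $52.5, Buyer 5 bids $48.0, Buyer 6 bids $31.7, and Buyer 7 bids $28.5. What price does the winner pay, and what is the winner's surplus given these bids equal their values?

Ranking the bids: Buyer 3 $59.5 > Buyer 4 $52.5 > Buyer 5 $48.0 > Buyer 1 $45.4 > Buyer 6 $31.7 > Buyer 7 $28.5 > Buyer 2 $3.4.
Buyer 3 is the highest bidder, so Buyer 3 wins.
Under the first-price rule, the price is the highest bid: $59.5.
Surplus = $59.5 − $59.5 = $0.0.

Price $59.5; surplus $0.0.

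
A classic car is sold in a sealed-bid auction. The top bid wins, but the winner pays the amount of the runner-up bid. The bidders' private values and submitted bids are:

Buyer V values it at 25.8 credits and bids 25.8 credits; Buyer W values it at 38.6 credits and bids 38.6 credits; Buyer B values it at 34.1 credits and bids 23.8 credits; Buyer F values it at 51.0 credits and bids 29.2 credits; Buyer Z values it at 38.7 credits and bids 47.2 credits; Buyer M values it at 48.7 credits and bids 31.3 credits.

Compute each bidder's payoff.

Payoffs: Buyer V 0.0 credits, Buyer W 0.0 credits, Buyer B 0.0 credits, Buyer F 0.0 credits, Buyer Z 0.1 credits, Buyer M 0.0 credits.

Ranking the bids: Buyer Z 47.2 credits; Buyer W 38.6 credits; Buyer M 31.3 credits; Buyer F 29.2 credits; Buyer V 25.8 credits; Buyer B 23.8 credits.
Buyer Z has the top bid and wins; the price is the second-highest bid, 38.6 credits.
Buyer Z's payoff = 38.7 credits − 38.6 credits = 0.1 credits. All other bidders lose, so their payoff is 0.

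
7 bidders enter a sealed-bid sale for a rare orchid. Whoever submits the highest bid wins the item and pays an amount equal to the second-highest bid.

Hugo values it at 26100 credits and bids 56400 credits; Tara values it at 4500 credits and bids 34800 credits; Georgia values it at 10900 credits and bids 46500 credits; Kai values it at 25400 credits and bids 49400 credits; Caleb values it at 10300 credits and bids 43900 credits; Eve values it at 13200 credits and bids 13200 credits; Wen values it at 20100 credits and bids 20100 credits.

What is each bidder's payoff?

Hugo -23300 credits, Tara 0 credits, Georgia 0 credits, Kai 0 credits, Caleb 0 credits, Eve 0 credits, Wen 0 credits.

Sorted high to low: Hugo 56400 credits; Kai 49400 credits; Georgia 46500 credits; Caleb 43900 credits; Tara 34800 credits; Wen 20100 credits; Eve 13200 credits.
Hugo has the top bid and wins; the price is the second-highest bid, 49400 credits.
Hugo's payoff = 26100 credits − 49400 credits = -23300 credits. All other bidders lose, so their payoff is 0.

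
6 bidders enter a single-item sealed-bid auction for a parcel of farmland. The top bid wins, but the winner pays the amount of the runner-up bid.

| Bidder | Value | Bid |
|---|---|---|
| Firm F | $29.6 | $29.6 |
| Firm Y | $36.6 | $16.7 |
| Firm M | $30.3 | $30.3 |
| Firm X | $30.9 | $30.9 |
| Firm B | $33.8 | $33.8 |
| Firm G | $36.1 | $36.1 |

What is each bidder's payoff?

Payoffs: Firm F $0.0, Firm Y $0.0, Firm M $0.0, Firm X $0.0, Firm B $0.0, Firm G $2.3.

Ranking the bids: Firm G $36.1; Firm B $33.8; Firm X $30.9; Firm M $30.3; Firm F $29.6; Firm Y $16.7.
Firm G has the top bid and wins; the price is the second-highest bid, $33.8.
Firm G's payoff = $36.1 − $33.8 = $2.3. All other bidders lose, so their payoff is 0.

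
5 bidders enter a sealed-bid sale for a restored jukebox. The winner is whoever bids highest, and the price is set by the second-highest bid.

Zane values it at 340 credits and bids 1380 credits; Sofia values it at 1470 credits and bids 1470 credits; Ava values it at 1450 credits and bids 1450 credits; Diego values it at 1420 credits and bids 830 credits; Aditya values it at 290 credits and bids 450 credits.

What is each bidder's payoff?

Zane 0 credits, Sofia 20 credits, Ava 0 credits, Diego 0 credits, Aditya 0 credits.

Bids in descending order: Sofia 1470 credits > Ava 1450 credits > Zane 1380 credits > Diego 830 credits > Aditya 450 credits.
Sofia has the top bid and wins; the price is the second-highest bid, 1450 credits.
Sofia's payoff = 1470 credits − 1450 credits = 20 credits. All other bidders lose, so their payoff is 0.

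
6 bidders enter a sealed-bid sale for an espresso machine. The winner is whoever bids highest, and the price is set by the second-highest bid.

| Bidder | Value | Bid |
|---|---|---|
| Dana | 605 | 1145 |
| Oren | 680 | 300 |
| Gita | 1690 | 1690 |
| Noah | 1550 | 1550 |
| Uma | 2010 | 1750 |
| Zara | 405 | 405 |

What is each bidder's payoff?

Dana 0, Oren 0, Gita 0, Noah 0, Uma 320, Zara 0.

Ranking the bids: Uma 1750, then Gita 1690, then Noah 1550, then Dana 1145, then Zara 405, then Oren 300.
Uma has the top bid and wins; the price is the second-highest bid, 1690.
Uma's payoff = 2010 − 1690 = 320. All other bidders lose, so their payoff is 0.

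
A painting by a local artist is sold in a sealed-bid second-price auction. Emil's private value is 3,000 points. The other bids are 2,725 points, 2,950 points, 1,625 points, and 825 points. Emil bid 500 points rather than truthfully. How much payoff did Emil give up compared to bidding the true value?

The highest competing bid is 2,950 points.
Bidding truthfully at 3,000 points: Emil has the top bid, wins, and pays the second-highest bid 2,950 points. Payoff = 3,000 points − 2,950 points = 50 points.
Bidding 500 points: the top bid is 2,950 points (a rival), so Emil loses. Payoff = 0 points.
Regret = truthful payoff − actual payoff = 50 points − 0 points = 50 points.

Payoff forgone: 50 points.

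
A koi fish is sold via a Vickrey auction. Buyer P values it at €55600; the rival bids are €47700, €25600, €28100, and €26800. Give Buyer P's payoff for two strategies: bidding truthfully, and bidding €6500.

The highest competing bid is €47700.
Bidding truthfully at €55600: Buyer P has the top bid, wins, and pays the second-highest bid €47700. Payoff = €55600 − €47700 = €7900.
Bidding €6500: the top bid is €47700 (a rival), so Buyer P loses. Payoff = €0.

(a) €7900  (b) €0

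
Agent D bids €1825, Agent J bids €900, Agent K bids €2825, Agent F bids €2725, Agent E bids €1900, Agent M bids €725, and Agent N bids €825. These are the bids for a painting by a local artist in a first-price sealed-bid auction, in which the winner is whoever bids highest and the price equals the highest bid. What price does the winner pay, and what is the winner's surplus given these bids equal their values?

The winner pays €2825 for a surplus of €0.

Bids in descending order: Agent K €2825, then Agent F €2725, then Agent E €1900, then Agent D €1825, then Agent J €900, then Agent N €825, then Agent M €725.
Agent K is the highest bidder, so Agent K wins.
Under the first-price rule, the price is the highest bid: €2825.
Surplus = €2825 − €2825 = €0.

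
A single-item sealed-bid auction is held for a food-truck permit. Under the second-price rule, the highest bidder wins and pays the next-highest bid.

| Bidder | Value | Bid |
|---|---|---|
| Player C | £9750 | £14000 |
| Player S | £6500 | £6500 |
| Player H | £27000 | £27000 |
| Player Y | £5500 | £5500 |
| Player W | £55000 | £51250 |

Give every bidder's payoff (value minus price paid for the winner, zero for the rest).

Payoffs: Player C £0, Player S £0, Player H £0, Player Y £0, Player W £28000.

Ranking the bids: Player W £51250, then Player H £27000, then Player C £14000, then Player S £6500, then Player Y £5500.
Player W has the top bid and wins; the price is the second-highest bid, £27000.
Player W's payoff = £55000 − £27000 = £28000. All other bidders lose, so their payoff is 0.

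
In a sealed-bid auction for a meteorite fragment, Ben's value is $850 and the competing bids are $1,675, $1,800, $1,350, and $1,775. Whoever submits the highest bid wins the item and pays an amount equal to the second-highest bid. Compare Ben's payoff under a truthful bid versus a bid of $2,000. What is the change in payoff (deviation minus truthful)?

Change in payoff: -$950.

The highest competing bid is $1,800.
Bidding truthfully at $850: the top bid is $1,800 (a rival), so Ben loses. Payoff = $0.
Bidding $2,000: Ben has the top bid, wins, and pays the second-highest bid $1,800. Payoff = $850 − $1,800 = -$950.
Change = -$950 − $0 = -$950.
This is the dominant-strategy logic: truthful bidding weakly beats any alternative.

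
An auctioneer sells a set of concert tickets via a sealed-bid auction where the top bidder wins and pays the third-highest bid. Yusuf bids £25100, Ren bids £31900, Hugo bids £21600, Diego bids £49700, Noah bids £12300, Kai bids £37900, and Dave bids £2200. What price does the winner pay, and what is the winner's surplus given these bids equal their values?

Sorted high to low: Diego £49700, then Kai £37900, then Ren £31900, then Yusuf £25100, then Hugo £21600, then Noah £12300, then Dave £2200.
Diego is the highest bidder, so Diego wins.
Under the third-price rule, the price is the third-highest bid: £31900.
Surplus = £49700 − £31900 = £17800.

Price £31900; surplus £17800.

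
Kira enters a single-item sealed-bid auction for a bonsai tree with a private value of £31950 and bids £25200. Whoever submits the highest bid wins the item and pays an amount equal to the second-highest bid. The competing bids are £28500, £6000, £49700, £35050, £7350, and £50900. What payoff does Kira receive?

Payoff = £0.

Highest competing bid: £50900.
Kira's bid £25200 is not the highest, so Kira loses, pays nothing, and earns zero payoff.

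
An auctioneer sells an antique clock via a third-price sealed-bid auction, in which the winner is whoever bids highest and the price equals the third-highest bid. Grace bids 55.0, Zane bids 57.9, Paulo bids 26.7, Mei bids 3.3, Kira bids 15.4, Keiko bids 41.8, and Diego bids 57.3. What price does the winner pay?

Sorted high to low: Zane 57.9, then Diego 57.3, then Grace 55.0, then Keiko 41.8, then Paulo 26.7, then Kira 15.4, then Mei 3.3.
Zane is the highest bidder, so Zane wins.
Under the third-price rule, the price is the third-highest bid: 55.0.

Price paid: 55.0.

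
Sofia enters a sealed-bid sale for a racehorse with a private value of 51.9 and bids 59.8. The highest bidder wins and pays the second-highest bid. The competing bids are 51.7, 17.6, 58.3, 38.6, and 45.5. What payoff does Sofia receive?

-6.4

Highest competing bid: 58.3.
Sofia's bid 59.8 is the highest overall, so Sofia wins and pays the second-highest bid, 58.3.
Payoff = value − price = 51.9 − 58.3 = -6.4.
Overbidding won the item at a price above value — truthful bidding would have avoided this loss.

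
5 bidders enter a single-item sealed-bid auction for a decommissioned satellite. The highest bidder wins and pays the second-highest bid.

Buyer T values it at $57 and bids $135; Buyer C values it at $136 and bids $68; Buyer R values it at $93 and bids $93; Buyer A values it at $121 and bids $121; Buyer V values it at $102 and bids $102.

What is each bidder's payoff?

Buyer T -$64, Buyer C $0, Buyer R $0, Buyer A $0, Buyer V $0.

Sorted high to low: Buyer T $135, then Buyer A $121, then Buyer V $102, then Buyer R $93, then Buyer C $68.
Buyer T has the top bid and wins; the price is the second-highest bid, $121.
Buyer T's payoff = $57 − $121 = -$64. All other bidders lose, so their payoff is 0.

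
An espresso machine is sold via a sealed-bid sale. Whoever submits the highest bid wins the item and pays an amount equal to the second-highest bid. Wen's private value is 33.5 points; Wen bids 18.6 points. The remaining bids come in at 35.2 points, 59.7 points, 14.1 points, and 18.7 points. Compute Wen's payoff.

Highest competing bid: 59.7 points.
Wen's bid 18.6 points is not the highest, so Wen loses, pays nothing, and earns zero payoff.

0.0 points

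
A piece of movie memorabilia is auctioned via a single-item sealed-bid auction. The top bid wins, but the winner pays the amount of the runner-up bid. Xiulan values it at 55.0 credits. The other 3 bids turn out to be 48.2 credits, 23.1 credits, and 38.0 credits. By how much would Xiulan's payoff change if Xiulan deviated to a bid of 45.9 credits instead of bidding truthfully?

Payoff change: -6.8 credits.

The highest competing bid is 48.2 credits.
Bidding truthfully at 55.0 credits: Xiulan has the top bid, wins, and pays the second-highest bid 48.2 credits. Payoff = 55.0 credits − 48.2 credits = 6.8 credits.
Bidding 45.9 credits: the top bid is 48.2 credits (a rival), so Xiulan loses. Payoff = 0.0 credits.
Change = 0.0 credits − 6.8 credits = -6.8 credits.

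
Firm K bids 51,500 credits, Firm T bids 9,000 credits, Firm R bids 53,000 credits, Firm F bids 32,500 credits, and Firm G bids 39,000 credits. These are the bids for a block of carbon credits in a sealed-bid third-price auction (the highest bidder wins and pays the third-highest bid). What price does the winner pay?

The winner pays 39,000 credits.

Ranking the bids: Firm R 53,000 credits; Firm K 51,500 credits; Firm G 39,000 credits; Firm F 32,500 credits; Firm T 9,000 credits.
Firm R is the highest bidder, so Firm R wins.
Under the third-price rule, the price is the third-highest bid: 39,000 credits.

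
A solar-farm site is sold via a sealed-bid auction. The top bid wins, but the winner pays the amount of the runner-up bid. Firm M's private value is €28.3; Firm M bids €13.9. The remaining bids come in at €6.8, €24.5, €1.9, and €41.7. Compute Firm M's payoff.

Highest competing bid: €41.7.
Firm M's bid €13.9 is not the highest, so Firm M loses, pays nothing, and earns zero payoff.

Firm M's payoff: €0.0.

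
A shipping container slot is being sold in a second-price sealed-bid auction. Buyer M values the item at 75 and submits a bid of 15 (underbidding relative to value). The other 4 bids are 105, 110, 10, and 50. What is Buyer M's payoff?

Highest competing bid: 110.
Buyer M's bid 15 is not the highest, so Buyer M loses, pays nothing, and earns zero payoff.

0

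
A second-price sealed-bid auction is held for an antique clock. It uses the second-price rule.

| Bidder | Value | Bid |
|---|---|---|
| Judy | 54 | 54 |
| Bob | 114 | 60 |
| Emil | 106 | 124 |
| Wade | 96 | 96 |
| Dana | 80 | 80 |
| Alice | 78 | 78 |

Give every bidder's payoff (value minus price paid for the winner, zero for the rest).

Payoffs: Judy 0, Bob 0, Emil 10, Wade 0, Dana 0, Alice 0.

Ordered from highest: Emil 124, then Wade 96, then Dana 80, then Alice 78, then Bob 60, then Judy 54.
Emil has the top bid and wins; the price is the second-highest bid, 96.
Emil's payoff = 106 − 96 = 10. All other bidders lose, so their payoff is 0.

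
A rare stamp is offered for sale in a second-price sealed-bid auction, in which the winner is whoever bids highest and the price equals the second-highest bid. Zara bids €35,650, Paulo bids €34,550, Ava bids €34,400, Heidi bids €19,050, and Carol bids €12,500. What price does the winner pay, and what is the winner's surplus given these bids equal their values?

Price €34,550; surplus €1,100.

Ranking the bids: Zara €35,650 > Paulo €34,550 > Ava €34,400 > Heidi €19,050 > Carol €12,500.
Zara is the highest bidder, so Zara wins.
Under the second-price rule, the price is the second-highest bid: €34,550.
Surplus = €35,650 − €34,550 = €1,100.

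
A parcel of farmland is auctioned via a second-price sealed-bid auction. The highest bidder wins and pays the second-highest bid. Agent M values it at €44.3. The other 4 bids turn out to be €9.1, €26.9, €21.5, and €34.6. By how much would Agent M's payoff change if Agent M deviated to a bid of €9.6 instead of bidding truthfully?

Payoff change: -€9.7.

The highest competing bid is €34.6.
Bidding truthfully at €44.3: Agent M has the top bid, wins, and pays the second-highest bid €34.6. Payoff = €44.3 − €34.6 = €9.7.
Bidding €9.6: the top bid is €34.6 (a rival), so Agent M loses. Payoff = €0.0.
Change = €0.0 − €9.7 = -€9.7.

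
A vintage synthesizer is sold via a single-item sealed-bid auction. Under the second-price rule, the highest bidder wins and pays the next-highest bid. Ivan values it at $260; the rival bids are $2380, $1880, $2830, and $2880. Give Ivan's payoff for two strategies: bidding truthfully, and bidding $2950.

(a) $0  (b) -$2620

The highest competing bid is $2880.
Bidding truthfully at $260: the top bid is $2880 (a rival), so Ivan loses. Payoff = $0.
Bidding $2950: Ivan has the top bid, wins, and pays the second-highest bid $2880. Payoff = $260 − $2880 = -$2620.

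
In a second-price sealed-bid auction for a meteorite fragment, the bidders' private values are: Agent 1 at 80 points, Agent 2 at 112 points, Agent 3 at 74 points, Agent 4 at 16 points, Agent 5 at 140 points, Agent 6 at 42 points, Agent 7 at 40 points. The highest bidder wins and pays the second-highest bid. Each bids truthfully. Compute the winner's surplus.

28 points

Ranking the bids: Agent 5 140 points; Agent 2 112 points; Agent 1 80 points; Agent 3 74 points; Agent 6 42 points; Agent 7 40 points; Agent 4 16 points.
Agent 5 wins with the top bid and pays the second-highest, 112 points.
Surplus = 140 points − 112 points = 28 points.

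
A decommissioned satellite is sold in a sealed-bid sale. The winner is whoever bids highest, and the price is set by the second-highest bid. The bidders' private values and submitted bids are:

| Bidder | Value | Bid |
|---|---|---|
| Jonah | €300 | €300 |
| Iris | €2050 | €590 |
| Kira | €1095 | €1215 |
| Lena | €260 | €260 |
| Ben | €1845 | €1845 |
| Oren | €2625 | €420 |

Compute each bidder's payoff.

Bids in descending order: Ben €1845; Kira €1215; Iris €590; Oren €420; Jonah €300; Lena €260.
Ben has the top bid and wins; the price is the second-highest bid, €1215.
Ben's payoff = €1845 − €1215 = €630. All other bidders lose, so their payoff is 0.

Jonah €0, Iris €0, Kira €0, Lena €0, Ben €630, Oren €0.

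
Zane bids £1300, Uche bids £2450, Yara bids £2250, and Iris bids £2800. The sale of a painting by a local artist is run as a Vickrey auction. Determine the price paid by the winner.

Bids in descending order: Iris £2800; Uche £2450; Yara £2250; Zane £1300.
Iris has the highest bid, so Iris wins.
The second-highest bid is £2450, so that is what Iris pays.

The winner pays £2450.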